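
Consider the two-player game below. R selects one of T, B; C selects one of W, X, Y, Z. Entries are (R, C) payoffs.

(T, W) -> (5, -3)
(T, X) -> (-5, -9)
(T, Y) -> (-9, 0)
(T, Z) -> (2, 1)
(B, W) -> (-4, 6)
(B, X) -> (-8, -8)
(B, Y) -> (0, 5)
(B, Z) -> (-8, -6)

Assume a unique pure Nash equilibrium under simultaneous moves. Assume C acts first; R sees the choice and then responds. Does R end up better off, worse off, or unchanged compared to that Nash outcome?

worse off

Work backward from R's decision.
- W: BR = T, leader payoff -3.
- X: BR = T, leader payoff -9.
- Y: BR = B, leader payoff 5.
- Z: BR = T, leader payoff 1.
Maximizing over -3, -9, 5, 1, C chooses Y. Subgame-perfect outcome: (B, Y) with payoffs (0, 5).
For the simultaneous game, intersect best replies.
R's best replies: W→T; X→T; Y→B; Z→T.
C's best replies: T→Z; B→W.
The unique mutual best reply is (T, Z), giving (2, 1).
R earns 0 sequentially versus 2 at the Nash outcome: worse off.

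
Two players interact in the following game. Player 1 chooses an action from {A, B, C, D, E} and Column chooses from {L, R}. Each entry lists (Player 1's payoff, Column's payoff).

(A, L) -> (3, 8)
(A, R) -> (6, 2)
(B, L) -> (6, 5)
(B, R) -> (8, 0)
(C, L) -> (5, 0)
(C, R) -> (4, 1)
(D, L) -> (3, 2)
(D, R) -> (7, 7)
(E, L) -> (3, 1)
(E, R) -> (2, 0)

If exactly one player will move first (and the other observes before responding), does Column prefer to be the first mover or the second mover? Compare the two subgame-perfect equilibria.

second

If Player 1 leads: Column's best replies are A→L, B→L, C→R, D→R, E→L; Player 1's induced payoffs 3, 6, 4, 7, 3; outcome (D, R), payoffs (7, 7).
If Column leads: Player 1's best replies are L→B, R→B; Column's induced payoffs 5, 0; outcome (B, L), payoffs (6, 5).
Column gets 5 moving first and 7 moving second, so Column prefers to move second.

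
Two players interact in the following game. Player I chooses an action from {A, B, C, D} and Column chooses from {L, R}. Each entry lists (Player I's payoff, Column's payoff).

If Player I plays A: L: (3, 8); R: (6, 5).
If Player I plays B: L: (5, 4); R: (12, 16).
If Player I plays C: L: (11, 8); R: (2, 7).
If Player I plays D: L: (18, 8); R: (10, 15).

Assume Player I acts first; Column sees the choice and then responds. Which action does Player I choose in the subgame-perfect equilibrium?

B

Work backward from Column's decision.
- A: Column compares 8, 5 and picks L; Player I would get 3.
- B: Column compares 4, 16 and picks R; Player I would get 12.
- C: Column compares 8, 7 and picks L; Player I would get 11.
- D: Column compares 8, 15 and picks R; Player I would get 10.
Among 3, 12, 11, 10, the best is 12 at B. Subgame-perfect outcome: (B, R) with payoffs (12, 16).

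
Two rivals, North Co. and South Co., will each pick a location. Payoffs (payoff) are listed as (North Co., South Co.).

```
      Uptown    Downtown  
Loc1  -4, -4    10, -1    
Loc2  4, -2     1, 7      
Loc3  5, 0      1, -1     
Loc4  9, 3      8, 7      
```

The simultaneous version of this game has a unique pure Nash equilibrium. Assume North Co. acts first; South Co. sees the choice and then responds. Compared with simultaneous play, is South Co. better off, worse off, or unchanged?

South Co. best-responds to each possible North Co. move:
- Loc1: BR = Downtown, leader payoff 10.
- Loc2: BR = Downtown, leader payoff 1.
- Loc3: BR = Uptown, leader payoff 5.
- Loc4: BR = Downtown, leader payoff 8.
Among 10, 1, 5, 8, the best is 10 at Loc1. Subgame-perfect outcome: (Loc1, Downtown) with payoffs (10, -1).
Now find the simultaneous Nash equilibrium.
North Co.'s best replies: Uptown→Loc4; Downtown→Loc1.
South Co.'s best replies: Loc1→Downtown; Loc2→Downtown; Loc3→Uptown; Loc4→Downtown.
The unique mutual best reply is (Loc1, Downtown), giving (10, -1).
South Co. earns -1 sequentially versus -1 at the Nash outcome: unchanged.

unchanged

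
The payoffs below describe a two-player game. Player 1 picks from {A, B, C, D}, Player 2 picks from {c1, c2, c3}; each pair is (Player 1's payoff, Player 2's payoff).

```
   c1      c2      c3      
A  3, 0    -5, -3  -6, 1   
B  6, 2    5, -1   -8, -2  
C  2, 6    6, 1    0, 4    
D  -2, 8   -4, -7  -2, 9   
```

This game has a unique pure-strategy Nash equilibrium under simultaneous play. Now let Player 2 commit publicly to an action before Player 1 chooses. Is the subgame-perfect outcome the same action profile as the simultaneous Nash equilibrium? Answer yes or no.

Solve by backward induction (Player 2 leads).
- c1: BR = B, leader payoff 2.
- c2: BR = C, leader payoff 1.
- c3: BR = C, leader payoff 4.
Among 2, 1, 4, the best is 4 at c3. Subgame-perfect outcome: (C, c3) with payoffs (0, 4).
For the simultaneous game, intersect best replies.
Player 1's best replies: c1→B; c2→C; c3→C.
Player 2's best replies: A→c3; B→c1; C→c1; D→c3.
The unique mutual best reply is (B, c1), giving (6, 2).
Sequential outcome (C, c3) differs from the Nash profile (B, c1).

no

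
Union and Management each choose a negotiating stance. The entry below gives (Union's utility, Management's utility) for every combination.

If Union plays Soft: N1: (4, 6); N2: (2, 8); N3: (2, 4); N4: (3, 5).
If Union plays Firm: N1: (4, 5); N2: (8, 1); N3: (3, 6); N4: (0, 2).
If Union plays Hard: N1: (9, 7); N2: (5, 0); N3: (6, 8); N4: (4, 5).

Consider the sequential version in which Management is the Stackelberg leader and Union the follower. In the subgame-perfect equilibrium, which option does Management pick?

N3

Solve by backward induction (Management leads).
- N1 → Union plays Hard (best of 4, 4, 9); Management gets 7.
- N2 → Union plays Firm (best of 2, 8, 5); Management gets 1.
- N3 → Union plays Hard (best of 2, 3, 6); Management gets 8.
- N4 → Union plays Hard (best of 3, 0, 4); Management gets 5.
Management's induced payoffs are 7, 1, 8, 5, so Management commits to N3. Subgame-perfect outcome: (Hard, N3) with payoffs (6, 8).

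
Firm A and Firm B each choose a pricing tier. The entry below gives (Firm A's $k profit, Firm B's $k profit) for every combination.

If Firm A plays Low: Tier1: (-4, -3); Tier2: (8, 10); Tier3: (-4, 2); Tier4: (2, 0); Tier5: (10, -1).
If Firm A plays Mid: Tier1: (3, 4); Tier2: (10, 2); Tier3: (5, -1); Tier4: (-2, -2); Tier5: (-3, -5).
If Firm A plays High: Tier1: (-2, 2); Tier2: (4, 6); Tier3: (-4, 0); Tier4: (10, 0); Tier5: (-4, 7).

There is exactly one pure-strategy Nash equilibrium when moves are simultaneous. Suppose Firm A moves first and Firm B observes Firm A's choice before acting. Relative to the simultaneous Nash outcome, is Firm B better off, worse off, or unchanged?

Firm B best-responds to each possible Firm A move:
- Low → Firm B plays Tier2 (best of -3, 10, 2, 0, -1); Firm A gets 8.
- Mid → Firm B plays Tier1 (best of 4, 2, -1, -2, -5); Firm A gets 3.
- High → Firm B plays Tier5 (best of 2, 6, 0, 0, 7); Firm A gets -4.
Firm A's induced payoffs are 8, 3, -4, so Firm A commits to Low. Subgame-perfect outcome: (Low, Tier2) with payoffs (8, 10).
For the simultaneous game, intersect best replies.
Firm A's best replies: Tier1→Mid; Tier2→Mid; Tier3→Mid; Tier4→High; Tier5→Low.
Firm B's best replies: Low→Tier2; Mid→Tier1; High→Tier5.
The unique mutual best reply is (Mid, Tier1), giving (3, 4).
Firm B earns 10 sequentially versus 4 at the Nash outcome: better off.

better off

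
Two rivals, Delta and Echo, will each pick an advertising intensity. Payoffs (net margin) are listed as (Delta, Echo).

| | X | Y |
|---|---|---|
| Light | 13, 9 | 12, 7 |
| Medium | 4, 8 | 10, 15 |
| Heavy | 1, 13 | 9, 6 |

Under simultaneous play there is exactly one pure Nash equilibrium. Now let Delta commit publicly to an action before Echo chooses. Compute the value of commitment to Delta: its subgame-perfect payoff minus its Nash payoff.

Solve by backward induction (Delta leads).
- Light: BR = X, leader payoff 13.
- Medium: BR = Y, leader payoff 10.
- Heavy: BR = X, leader payoff 1.
Maximizing over 13, 10, 1, Delta chooses Light. Subgame-perfect outcome: (Light, X) with payoffs (13, 9).
For the simultaneous game, intersect best replies.
Delta's best replies: X→Light; Y→Light.
Echo's best replies: Light→X; Medium→Y; Heavy→X.
Only (Light, X) has each player best-responding; Nash payoffs (13, 9).
Delta's commitment gain: 13 − 13 = 0.

0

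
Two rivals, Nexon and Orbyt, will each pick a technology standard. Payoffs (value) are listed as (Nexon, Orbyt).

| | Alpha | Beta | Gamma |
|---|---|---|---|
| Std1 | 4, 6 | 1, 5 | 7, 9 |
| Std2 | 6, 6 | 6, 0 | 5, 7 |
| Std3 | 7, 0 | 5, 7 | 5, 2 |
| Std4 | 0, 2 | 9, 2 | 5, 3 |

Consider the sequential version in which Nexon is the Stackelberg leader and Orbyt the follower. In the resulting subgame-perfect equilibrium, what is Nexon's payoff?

Orbyt best-responds to each possible Nexon move:
- Std1: BR = Gamma, leader payoff 7.
- Std2: BR = Gamma, leader payoff 5.
- Std3: BR = Beta, leader payoff 5.
- Std4: BR = Gamma, leader payoff 5.
Maximizing over 7, 5, 5, 5, Nexon chooses Std1. Subgame-perfect outcome: (Std1, Gamma) with payoffs (7, 9).

7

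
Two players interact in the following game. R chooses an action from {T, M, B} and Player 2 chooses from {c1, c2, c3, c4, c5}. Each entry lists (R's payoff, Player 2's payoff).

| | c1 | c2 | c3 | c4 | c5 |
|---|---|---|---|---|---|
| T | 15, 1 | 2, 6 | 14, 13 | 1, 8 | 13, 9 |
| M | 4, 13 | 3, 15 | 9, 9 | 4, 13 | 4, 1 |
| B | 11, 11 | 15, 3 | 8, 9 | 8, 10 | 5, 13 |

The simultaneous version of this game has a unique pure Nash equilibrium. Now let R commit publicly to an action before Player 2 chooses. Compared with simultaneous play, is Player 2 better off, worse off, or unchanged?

unchanged

Player 2 best-responds to each possible R move:
- T → Player 2 plays c3 (best of 1, 6, 13, 8, 9); R gets 14.
- M → Player 2 plays c2 (best of 13, 15, 9, 13, 1); R gets 3.
- B → Player 2 plays c5 (best of 11, 3, 9, 10, 13); R gets 5.
R's induced payoffs are 14, 3, 5, so R commits to T. Subgame-perfect outcome: (T, c3) with payoffs (14, 13).
For the simultaneous game, intersect best replies.
R's best replies: c1→T; c2→B; c3→T; c4→B; c5→T.
Player 2's best replies: T→c3; M→c2; B→c5.
Only (T, c3) has each player best-responding; Nash payoffs (14, 13).
Player 2 earns 13 sequentially versus 13 at the Nash outcome: unchanged.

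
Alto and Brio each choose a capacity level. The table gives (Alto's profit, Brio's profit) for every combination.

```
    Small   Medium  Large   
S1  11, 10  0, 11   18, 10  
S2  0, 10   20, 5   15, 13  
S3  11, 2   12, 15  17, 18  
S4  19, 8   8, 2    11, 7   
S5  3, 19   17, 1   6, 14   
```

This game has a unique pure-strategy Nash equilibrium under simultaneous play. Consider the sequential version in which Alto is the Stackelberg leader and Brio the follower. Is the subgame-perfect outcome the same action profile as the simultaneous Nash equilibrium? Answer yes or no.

yes

Brio best-responds to each possible Alto move:
- S1: Brio compares 10, 11, 10 and picks Medium; Alto would get 0.
- S2: Brio compares 10, 5, 13 and picks Large; Alto would get 15.
- S3: Brio compares 2, 15, 18 and picks Large; Alto would get 17.
- S4: Brio compares 8, 2, 7 and picks Small; Alto would get 19.
- S5: Brio compares 19, 1, 14 and picks Small; Alto would get 3.
Alto's induced payoffs are 0, 15, 17, 19, 3, so Alto commits to S4. Subgame-perfect outcome: (S4, Small) with payoffs (19, 8).
Now find the simultaneous Nash equilibrium.
Alto's best replies: Small→S4; Medium→S2; Large→S1.
Brio's best replies: S1→Medium; S2→Large; S3→Large; S4→Small; S5→Small.
The unique mutual best reply is (S4, Small), giving (19, 8).
Sequential outcome (S4, Small) coincides with the Nash profile (S4, Small).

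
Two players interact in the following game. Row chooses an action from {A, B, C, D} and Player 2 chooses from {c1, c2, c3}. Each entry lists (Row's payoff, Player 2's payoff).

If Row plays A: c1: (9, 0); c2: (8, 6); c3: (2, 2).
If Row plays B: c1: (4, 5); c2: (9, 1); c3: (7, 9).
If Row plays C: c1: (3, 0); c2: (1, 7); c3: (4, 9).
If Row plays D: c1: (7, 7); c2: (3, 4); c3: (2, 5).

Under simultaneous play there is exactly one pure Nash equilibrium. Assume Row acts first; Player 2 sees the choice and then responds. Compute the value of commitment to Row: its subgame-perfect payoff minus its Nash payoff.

1

Solve by backward induction (Row leads).
- A: Player 2 compares 0, 6, 2 and picks c2; Row would get 8.
- B: Player 2 compares 5, 1, 9 and picks c3; Row would get 7.
- C: Player 2 compares 0, 7, 9 and picks c3; Row would get 4.
- D: Player 2 compares 7, 4, 5 and picks c1; Row would get 7.
Row's induced payoffs are 8, 7, 4, 7, so Row commits to A. Subgame-perfect outcome: (A, c2) with payoffs (8, 6).
Under simultaneous play:
Row's best replies: c1→A; c2→B; c3→B.
Player 2's best replies: A→c2; B→c3; C→c3; D→c1.
The unique mutual best reply is (B, c3), giving (7, 9).
Row's commitment gain: 8 − 7 = 1.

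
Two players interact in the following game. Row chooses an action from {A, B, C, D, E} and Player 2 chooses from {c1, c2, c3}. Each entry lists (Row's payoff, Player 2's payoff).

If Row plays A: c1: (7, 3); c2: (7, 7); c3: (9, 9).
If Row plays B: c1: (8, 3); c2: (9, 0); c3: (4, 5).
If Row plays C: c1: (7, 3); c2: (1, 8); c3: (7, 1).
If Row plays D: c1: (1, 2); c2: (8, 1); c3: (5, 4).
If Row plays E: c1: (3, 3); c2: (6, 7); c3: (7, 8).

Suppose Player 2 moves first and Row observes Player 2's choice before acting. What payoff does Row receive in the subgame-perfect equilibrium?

Solve by backward induction (Player 2 leads).
- c1: Row compares 7, 8, 7, 1, 3 and picks B; Player 2 would get 3.
- c2: Row compares 7, 9, 1, 8, 6 and picks B; Player 2 would get 0.
- c3: Row compares 9, 4, 7, 5, 7 and picks A; Player 2 would get 9.
Player 2's induced payoffs are 3, 0, 9, so Player 2 commits to c3. Subgame-perfect outcome: (A, c3) with payoffs (9, 9).

9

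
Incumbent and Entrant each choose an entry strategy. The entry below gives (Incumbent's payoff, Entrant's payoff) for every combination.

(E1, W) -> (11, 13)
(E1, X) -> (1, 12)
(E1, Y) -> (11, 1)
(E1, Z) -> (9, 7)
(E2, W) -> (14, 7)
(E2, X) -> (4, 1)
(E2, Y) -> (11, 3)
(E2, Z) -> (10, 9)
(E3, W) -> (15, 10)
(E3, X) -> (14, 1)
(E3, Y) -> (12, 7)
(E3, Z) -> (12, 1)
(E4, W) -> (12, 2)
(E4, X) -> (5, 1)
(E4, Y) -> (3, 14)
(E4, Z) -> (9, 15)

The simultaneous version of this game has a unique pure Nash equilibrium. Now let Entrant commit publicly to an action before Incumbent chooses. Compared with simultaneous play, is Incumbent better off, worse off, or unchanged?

unchanged

Incumbent best-responds to each possible Entrant move:
- W: Incumbent compares 11, 14, 15, 12 and picks E3; Entrant would get 10.
- X: Incumbent compares 1, 4, 14, 5 and picks E3; Entrant would get 1.
- Y: Incumbent compares 11, 11, 12, 3 and picks E3; Entrant would get 7.
- Z: Incumbent compares 9, 10, 12, 9 and picks E3; Entrant would get 1.
Among 10, 1, 7, 1, the best is 10 at W. Subgame-perfect outcome: (E3, W) with payoffs (15, 10).
For the simultaneous game, intersect best replies.
Incumbent's best replies: W→E3; X→E3; Y→E3; Z→E3.
Entrant's best replies: E1→W; E2→Z; E3→W; E4→Z.
Only (E3, W) has each player best-responding; Nash payoffs (15, 10).
Incumbent earns 15 sequentially versus 15 at the Nash outcome: unchanged.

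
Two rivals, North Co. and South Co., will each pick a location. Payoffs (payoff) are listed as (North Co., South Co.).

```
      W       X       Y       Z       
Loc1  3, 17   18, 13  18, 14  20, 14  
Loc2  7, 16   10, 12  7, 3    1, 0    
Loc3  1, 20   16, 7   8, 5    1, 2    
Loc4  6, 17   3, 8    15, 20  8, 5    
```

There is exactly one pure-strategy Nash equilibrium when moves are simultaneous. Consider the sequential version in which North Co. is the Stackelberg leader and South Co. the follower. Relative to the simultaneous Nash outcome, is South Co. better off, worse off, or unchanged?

better off

South Co. best-responds to each possible North Co. move:
- Loc1 → South Co. plays W (best of 17, 13, 14, 14); North Co. gets 3.
- Loc2 → South Co. plays W (best of 16, 12, 3, 0); North Co. gets 7.
- Loc3 → South Co. plays W (best of 20, 7, 5, 2); North Co. gets 1.
- Loc4 → South Co. plays Y (best of 17, 8, 20, 5); North Co. gets 15.
Among 3, 7, 1, 15, the best is 15 at Loc4. Subgame-perfect outcome: (Loc4, Y) with payoffs (15, 20).
Now find the simultaneous Nash equilibrium.
North Co.'s best replies: W→Loc2; X→Loc1; Y→Loc1; Z→Loc1.
South Co.'s best replies: Loc1→W; Loc2→W; Loc3→W; Loc4→Y.
The unique mutual best reply is (Loc2, W), giving (7, 16).
South Co. earns 20 sequentially versus 16 at the Nash outcome: better off.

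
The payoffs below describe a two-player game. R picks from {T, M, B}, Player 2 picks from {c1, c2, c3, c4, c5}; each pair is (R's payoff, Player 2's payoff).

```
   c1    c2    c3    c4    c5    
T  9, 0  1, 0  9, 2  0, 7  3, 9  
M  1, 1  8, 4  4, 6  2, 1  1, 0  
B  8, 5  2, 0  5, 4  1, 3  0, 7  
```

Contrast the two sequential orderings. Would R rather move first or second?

If R leads: Player 2's best replies are T→c5, M→c3, B→c5; R's induced payoffs 3, 4, 0; outcome (M, c3), payoffs (4, 6).
If Player 2 leads: R's best replies are c1→T, c2→M, c3→T, c4→M, c5→T; Player 2's induced payoffs 0, 4, 2, 1, 9; outcome (T, c5), payoffs (3, 9).
R gets 4 moving first and 3 moving second, so R prefers to move first.

first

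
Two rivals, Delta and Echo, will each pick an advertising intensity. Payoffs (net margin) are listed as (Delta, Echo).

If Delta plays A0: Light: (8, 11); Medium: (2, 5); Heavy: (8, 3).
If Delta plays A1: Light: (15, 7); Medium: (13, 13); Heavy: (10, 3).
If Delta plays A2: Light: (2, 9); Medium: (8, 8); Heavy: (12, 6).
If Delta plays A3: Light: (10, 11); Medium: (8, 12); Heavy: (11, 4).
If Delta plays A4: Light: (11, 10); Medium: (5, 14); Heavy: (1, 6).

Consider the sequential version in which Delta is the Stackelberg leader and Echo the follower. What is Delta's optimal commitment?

Echo best-responds to each possible Delta move:
- A0: Echo compares 11, 5, 3 and picks Light; Delta would get 8.
- A1: Echo compares 7, 13, 3 and picks Medium; Delta would get 13.
- A2: Echo compares 9, 8, 6 and picks Light; Delta would get 2.
- A3: Echo compares 11, 12, 4 and picks Medium; Delta would get 8.
- A4: Echo compares 10, 14, 6 and picks Medium; Delta would get 5.
Delta's induced payoffs are 8, 13, 2, 8, 5, so Delta commits to A1. Subgame-perfect outcome: (A1, Medium) with payoffs (13, 13).

A1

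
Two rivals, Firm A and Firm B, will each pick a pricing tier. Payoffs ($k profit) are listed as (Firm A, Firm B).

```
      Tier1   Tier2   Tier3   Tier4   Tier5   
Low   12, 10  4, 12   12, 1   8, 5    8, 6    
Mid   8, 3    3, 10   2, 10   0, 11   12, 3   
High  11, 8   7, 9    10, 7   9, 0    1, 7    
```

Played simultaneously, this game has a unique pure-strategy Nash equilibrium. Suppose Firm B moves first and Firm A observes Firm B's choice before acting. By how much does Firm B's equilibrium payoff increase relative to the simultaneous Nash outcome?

1

Backward induction with Firm B moving first.
- Tier1: Firm A compares 12, 8, 11 and picks Low; Firm B would get 10.
- Tier2: Firm A compares 4, 3, 7 and picks High; Firm B would get 9.
- Tier3: Firm A compares 12, 2, 10 and picks Low; Firm B would get 1.
- Tier4: Firm A compares 8, 0, 9 and picks High; Firm B would get 0.
- Tier5: Firm A compares 8, 12, 1 and picks Mid; Firm B would get 3.
Maximizing over 10, 9, 1, 0, 3, Firm B chooses Tier1. Subgame-perfect outcome: (Low, Tier1) with payoffs (12, 10).
Under simultaneous play:
Firm A's best replies: Tier1→Low; Tier2→High; Tier3→Low; Tier4→High; Tier5→Mid.
Firm B's best replies: Low→Tier2; Mid→Tier4; High→Tier2.
The unique mutual best reply is (High, Tier2), giving (7, 9).
Firm B's commitment gain: 10 − 9 = 1.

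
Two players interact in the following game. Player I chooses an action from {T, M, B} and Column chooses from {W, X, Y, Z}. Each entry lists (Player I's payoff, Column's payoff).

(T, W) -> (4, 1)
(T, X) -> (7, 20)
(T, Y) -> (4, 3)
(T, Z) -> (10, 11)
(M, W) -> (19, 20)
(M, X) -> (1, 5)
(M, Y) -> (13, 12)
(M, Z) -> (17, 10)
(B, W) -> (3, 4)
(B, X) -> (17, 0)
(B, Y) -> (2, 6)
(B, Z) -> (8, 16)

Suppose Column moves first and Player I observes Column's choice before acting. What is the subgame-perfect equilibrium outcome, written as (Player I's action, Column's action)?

(M, W)

Solve by backward induction (Column leads).
- W → Player I plays M (best of 4, 19, 3); Column gets 20.
- X → Player I plays B (best of 7, 1, 17); Column gets 0.
- Y → Player I plays M (best of 4, 13, 2); Column gets 12.
- Z → Player I plays M (best of 10, 17, 8); Column gets 10.
Among 20, 0, 12, 10, the best is 20 at W. Subgame-perfect outcome: (M, W) with payoffs (19, 20).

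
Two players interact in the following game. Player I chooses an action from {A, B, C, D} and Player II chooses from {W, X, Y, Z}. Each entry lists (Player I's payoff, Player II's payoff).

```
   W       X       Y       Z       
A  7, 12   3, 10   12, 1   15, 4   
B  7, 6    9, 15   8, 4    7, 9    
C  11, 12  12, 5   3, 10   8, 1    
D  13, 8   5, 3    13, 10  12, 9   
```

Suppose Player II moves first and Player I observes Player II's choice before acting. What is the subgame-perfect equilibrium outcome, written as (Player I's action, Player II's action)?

Backward induction with Player II moving first.
- W: Player I compares 7, 7, 11, 13 and picks D; Player II would get 8.
- X: Player I compares 3, 9, 12, 5 and picks C; Player II would get 5.
- Y: Player I compares 12, 8, 3, 13 and picks D; Player II would get 10.
- Z: Player I compares 15, 7, 8, 12 and picks A; Player II would get 4.
Player II's induced payoffs are 8, 5, 10, 4, so Player II commits to Y. Subgame-perfect outcome: (D, Y) with payoffs (13, 10).

(D, Y)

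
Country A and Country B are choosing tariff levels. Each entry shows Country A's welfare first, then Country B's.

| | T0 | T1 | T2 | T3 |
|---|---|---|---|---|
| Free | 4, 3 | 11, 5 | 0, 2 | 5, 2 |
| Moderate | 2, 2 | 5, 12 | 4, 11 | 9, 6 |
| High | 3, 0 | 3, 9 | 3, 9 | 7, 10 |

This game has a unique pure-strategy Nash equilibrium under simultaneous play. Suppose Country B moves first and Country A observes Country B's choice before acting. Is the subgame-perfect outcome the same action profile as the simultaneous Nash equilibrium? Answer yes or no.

Backward induction with Country B moving first.
- T0: Country A compares 4, 2, 3 and picks Free; Country B would get 3.
- T1: Country A compares 11, 5, 3 and picks Free; Country B would get 5.
- T2: Country A compares 0, 4, 3 and picks Moderate; Country B would get 11.
- T3: Country A compares 5, 9, 7 and picks Moderate; Country B would get 6.
Among 3, 5, 11, 6, the best is 11 at T2. Subgame-perfect outcome: (Moderate, T2) with payoffs (4, 11).
Under simultaneous play:
Country A's best replies: T0→Free; T1→Free; T2→Moderate; T3→Moderate.
Country B's best replies: Free→T1; Moderate→T1; High→T3.
The unique mutual best reply is (Free, T1), giving (11, 5).
Sequential outcome (Moderate, T2) differs from the Nash profile (Free, T1).

no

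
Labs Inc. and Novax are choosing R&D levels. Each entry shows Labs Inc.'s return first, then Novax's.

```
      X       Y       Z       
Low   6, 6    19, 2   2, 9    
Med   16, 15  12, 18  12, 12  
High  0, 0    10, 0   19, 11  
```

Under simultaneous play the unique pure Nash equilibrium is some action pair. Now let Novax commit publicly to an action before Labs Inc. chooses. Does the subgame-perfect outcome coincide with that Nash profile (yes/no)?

Work backward from Labs Inc.'s decision.
- X: Labs Inc. compares 6, 16, 0 and picks Med; Novax would get 15.
- Y: Labs Inc. compares 19, 12, 10 and picks Low; Novax would get 2.
- Z: Labs Inc. compares 2, 12, 19 and picks High; Novax would get 11.
Maximizing over 15, 2, 11, Novax chooses X. Subgame-perfect outcome: (Med, X) with payoffs (16, 15).
Now find the simultaneous Nash equilibrium.
Labs Inc.'s best replies: X→Med; Y→Low; Z→High.
Novax's best replies: Low→Z; Med→Y; High→Z.
Only (High, Z) has each player best-responding; Nash payoffs (19, 11).
Sequential outcome (Med, X) differs from the Nash profile (High, Z).

no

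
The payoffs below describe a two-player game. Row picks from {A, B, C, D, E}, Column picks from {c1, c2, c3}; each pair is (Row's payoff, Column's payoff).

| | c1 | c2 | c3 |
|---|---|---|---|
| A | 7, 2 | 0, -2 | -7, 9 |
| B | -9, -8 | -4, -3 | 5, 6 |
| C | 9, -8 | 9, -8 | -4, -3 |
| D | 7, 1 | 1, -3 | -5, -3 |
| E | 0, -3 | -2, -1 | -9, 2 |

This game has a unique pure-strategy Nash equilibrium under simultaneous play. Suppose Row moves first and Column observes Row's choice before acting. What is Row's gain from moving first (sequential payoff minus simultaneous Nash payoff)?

Backward induction with Row moving first.
- A: Column compares 2, -2, 9 and picks c3; Row would get -7.
- B: Column compares -8, -3, 6 and picks c3; Row would get 5.
- C: Column compares -8, -8, -3 and picks c3; Row would get -4.
- D: Column compares 1, -3, -3 and picks c1; Row would get 7.
- E: Column compares -3, -1, 2 and picks c3; Row would get -9.
Row's induced payoffs are -7, 5, -4, 7, -9, so Row commits to D. Subgame-perfect outcome: (D, c1) with payoffs (7, 1).
Now find the simultaneous Nash equilibrium.
Row's best replies: c1→C; c2→C; c3→B.
Column's best replies: A→c3; B→c3; C→c3; D→c1; E→c3.
The unique mutual best reply is (B, c3), giving (5, 6).
Row's commitment gain: 7 − 5 = 2.

2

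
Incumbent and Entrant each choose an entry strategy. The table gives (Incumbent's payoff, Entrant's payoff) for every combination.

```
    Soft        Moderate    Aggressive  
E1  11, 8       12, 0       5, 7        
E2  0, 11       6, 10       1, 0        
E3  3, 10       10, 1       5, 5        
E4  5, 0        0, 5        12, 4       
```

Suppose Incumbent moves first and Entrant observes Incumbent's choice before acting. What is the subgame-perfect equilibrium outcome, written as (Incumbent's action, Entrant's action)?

Solve by backward induction (Incumbent leads).
- E1 → Entrant plays Soft (best of 8, 0, 7); Incumbent gets 11.
- E2 → Entrant plays Soft (best of 11, 10, 0); Incumbent gets 0.
- E3 → Entrant plays Soft (best of 10, 1, 5); Incumbent gets 3.
- E4 → Entrant plays Moderate (best of 0, 5, 4); Incumbent gets 0.
Among 11, 0, 3, 0, the best is 11 at E1. Subgame-perfect outcome: (E1, Soft) with payoffs (11, 8).

(E1, Soft)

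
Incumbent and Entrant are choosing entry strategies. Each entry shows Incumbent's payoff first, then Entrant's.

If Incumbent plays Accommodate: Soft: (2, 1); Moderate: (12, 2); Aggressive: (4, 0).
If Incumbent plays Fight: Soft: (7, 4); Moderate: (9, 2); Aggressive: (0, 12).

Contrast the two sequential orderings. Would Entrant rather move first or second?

first

If Incumbent leads: Entrant's best replies are Accommodate→Moderate, Fight→Aggressive; Incumbent's induced payoffs 12, 0; outcome (Accommodate, Moderate), payoffs (12, 2).
If Entrant leads: Incumbent's best replies are Soft→Fight, Moderate→Accommodate, Aggressive→Accommodate; Entrant's induced payoffs 4, 2, 0; outcome (Fight, Soft), payoffs (7, 4).
Entrant gets 4 moving first and 2 moving second, so Entrant prefers to move first.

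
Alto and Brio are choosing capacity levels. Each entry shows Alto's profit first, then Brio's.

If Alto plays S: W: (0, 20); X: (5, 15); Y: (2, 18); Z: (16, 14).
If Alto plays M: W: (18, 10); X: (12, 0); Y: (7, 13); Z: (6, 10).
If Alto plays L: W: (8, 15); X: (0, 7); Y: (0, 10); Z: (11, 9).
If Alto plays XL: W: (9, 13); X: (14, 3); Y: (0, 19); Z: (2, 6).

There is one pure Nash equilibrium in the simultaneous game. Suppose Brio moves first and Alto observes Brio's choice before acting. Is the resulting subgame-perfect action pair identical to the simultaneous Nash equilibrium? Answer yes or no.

no

Backward induction with Brio moving first.
- W: BR = M, leader payoff 10.
- X: BR = XL, leader payoff 3.
- Y: BR = M, leader payoff 13.
- Z: BR = S, leader payoff 14.
Brio's induced payoffs are 10, 3, 13, 14, so Brio commits to Z. Subgame-perfect outcome: (S, Z) with payoffs (16, 14).
Under simultaneous play:
Alto's best replies: W→M; X→XL; Y→M; Z→S.
Brio's best replies: S→W; M→Y; L→W; XL→Y.
Only (M, Y) has each player best-responding; Nash payoffs (7, 13).
Sequential outcome (S, Z) differs from the Nash profile (M, Y).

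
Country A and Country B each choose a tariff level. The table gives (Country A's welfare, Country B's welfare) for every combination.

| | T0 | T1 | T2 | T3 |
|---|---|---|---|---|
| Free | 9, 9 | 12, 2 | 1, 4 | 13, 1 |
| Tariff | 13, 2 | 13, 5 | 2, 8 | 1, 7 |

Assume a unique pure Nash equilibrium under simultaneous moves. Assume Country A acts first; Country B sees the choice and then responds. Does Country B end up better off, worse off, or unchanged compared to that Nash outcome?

better off

Backward induction with Country A moving first.
- Free → Country B plays T0 (best of 9, 2, 4, 1); Country A gets 9.
- Tariff → Country B plays T2 (best of 2, 5, 8, 7); Country A gets 2.
Maximizing over 9, 2, Country A chooses Free. Subgame-perfect outcome: (Free, T0) with payoffs (9, 9).
Under simultaneous play:
Country A's best replies: T0→Tariff; T1→Tariff; T2→Tariff; T3→Free.
Country B's best replies: Free→T0; Tariff→T2.
Only (Tariff, T2) has each player best-responding; Nash payoffs (2, 8).
Country B earns 9 sequentially versus 8 at the Nash outcome: better off.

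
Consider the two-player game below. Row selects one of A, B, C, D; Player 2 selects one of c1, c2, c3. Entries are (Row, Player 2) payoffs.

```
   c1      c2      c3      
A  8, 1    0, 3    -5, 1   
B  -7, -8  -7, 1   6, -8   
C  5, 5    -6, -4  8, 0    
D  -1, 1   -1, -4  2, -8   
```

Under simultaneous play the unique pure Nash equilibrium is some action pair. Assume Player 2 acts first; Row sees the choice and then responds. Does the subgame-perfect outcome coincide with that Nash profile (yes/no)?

yes

Solve by backward induction (Player 2 leads).
- c1: BR = A, leader payoff 1.
- c2: BR = A, leader payoff 3.
- c3: BR = C, leader payoff 0.
Maximizing over 1, 3, 0, Player 2 chooses c2. Subgame-perfect outcome: (A, c2) with payoffs (0, 3).
For the simultaneous game, intersect best replies.
Row's best replies: c1→A; c2→A; c3→C.
Player 2's best replies: A→c2; B→c2; C→c1; D→c1.
Only (A, c2) has each player best-responding; Nash payoffs (0, 3).
Sequential outcome (A, c2) coincides with the Nash profile (A, c2).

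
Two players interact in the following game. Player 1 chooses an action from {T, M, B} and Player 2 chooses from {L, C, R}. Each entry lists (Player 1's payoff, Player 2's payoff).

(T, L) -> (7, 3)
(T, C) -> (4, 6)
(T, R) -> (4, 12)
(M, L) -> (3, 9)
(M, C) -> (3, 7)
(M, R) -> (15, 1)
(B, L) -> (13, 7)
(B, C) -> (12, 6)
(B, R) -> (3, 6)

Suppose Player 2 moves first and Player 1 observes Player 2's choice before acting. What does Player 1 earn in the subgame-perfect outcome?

Player 1 best-responds to each possible Player 2 move:
- L: BR = B, leader payoff 7.
- C: BR = B, leader payoff 6.
- R: BR = M, leader payoff 1.
Maximizing over 7, 6, 1, Player 2 chooses L. Subgame-perfect outcome: (B, L) with payoffs (13, 7).

13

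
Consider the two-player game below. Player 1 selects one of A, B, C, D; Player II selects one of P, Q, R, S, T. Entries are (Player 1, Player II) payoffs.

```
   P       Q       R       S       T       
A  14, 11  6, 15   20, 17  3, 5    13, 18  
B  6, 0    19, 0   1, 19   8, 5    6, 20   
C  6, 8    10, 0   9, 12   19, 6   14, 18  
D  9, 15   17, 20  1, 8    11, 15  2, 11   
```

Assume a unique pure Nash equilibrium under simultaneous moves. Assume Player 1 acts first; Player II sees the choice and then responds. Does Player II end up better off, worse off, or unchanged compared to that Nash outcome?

better off

Backward induction with Player 1 moving first.
- A: Player II compares 11, 15, 17, 5, 18 and picks T; Player 1 would get 13.
- B: Player II compares 0, 0, 19, 5, 20 and picks T; Player 1 would get 6.
- C: Player II compares 8, 0, 12, 6, 18 and picks T; Player 1 would get 14.
- D: Player II compares 15, 20, 8, 15, 11 and picks Q; Player 1 would get 17.
Player 1's induced payoffs are 13, 6, 14, 17, so Player 1 commits to D. Subgame-perfect outcome: (D, Q) with payoffs (17, 20).
Now find the simultaneous Nash equilibrium.
Player 1's best replies: P→A; Q→B; R→A; S→C; T→C.
Player II's best replies: A→T; B→T; C→T; D→Q.
The unique mutual best reply is (C, T), giving (14, 18).
Player II earns 20 sequentially versus 18 at the Nash outcome: better off.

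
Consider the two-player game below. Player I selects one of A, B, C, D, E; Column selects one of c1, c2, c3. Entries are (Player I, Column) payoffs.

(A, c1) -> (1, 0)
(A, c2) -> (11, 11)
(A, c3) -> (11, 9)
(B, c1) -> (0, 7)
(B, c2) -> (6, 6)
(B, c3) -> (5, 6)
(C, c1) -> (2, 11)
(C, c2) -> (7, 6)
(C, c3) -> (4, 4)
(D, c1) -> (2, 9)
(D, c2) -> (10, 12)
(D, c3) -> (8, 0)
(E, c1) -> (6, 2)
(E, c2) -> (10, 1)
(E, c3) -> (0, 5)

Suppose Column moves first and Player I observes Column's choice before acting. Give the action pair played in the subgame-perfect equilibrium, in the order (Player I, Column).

(A, c2)

Solve by backward induction (Column leads).
- c1 → Player I plays E (best of 1, 0, 2, 2, 6); Column gets 2.
- c2 → Player I plays A (best of 11, 6, 7, 10, 10); Column gets 11.
- c3 → Player I plays A (best of 11, 5, 4, 8, 0); Column gets 9.
Column's induced payoffs are 2, 11, 9, so Column commits to c2. Subgame-perfect outcome: (A, c2) with payoffs (11, 11).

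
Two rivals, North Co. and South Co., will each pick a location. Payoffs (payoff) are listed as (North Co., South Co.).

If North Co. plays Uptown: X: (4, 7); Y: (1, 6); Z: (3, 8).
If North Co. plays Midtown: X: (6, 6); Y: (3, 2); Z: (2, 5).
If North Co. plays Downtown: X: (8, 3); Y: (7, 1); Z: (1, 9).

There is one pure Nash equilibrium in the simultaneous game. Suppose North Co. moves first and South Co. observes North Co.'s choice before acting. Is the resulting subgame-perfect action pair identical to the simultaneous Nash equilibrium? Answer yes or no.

Solve by backward induction (North Co. leads).
- Uptown: BR = Z, leader payoff 3.
- Midtown: BR = X, leader payoff 6.
- Downtown: BR = Z, leader payoff 1.
Maximizing over 3, 6, 1, North Co. chooses Midtown. Subgame-perfect outcome: (Midtown, X) with payoffs (6, 6).
Now find the simultaneous Nash equilibrium.
North Co.'s best replies: X→Downtown; Y→Downtown; Z→Uptown.
South Co.'s best replies: Uptown→Z; Midtown→X; Downtown→Z.
Only (Uptown, Z) has each player best-responding; Nash payoffs (3, 8).
Sequential outcome (Midtown, X) differs from the Nash profile (Uptown, Z).

no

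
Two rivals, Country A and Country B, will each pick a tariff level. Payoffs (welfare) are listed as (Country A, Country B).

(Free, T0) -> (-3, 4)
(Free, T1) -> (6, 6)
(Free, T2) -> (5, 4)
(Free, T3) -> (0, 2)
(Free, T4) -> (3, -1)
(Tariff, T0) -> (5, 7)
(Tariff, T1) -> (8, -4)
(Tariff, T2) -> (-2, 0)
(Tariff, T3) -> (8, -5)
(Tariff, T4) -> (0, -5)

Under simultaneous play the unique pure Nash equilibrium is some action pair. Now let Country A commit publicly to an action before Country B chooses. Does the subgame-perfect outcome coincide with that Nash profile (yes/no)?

no

Solve by backward induction (Country A leads).
- Free: BR = T1, leader payoff 6.
- Tariff: BR = T0, leader payoff 5.
Among 6, 5, the best is 6 at Free. Subgame-perfect outcome: (Free, T1) with payoffs (6, 6).
For the simultaneous game, intersect best replies.
Country A's best replies: T0→Tariff; T1→Tariff; T2→Free; T3→Tariff; T4→Free.
Country B's best replies: Free→T1; Tariff→T0.
Only (Tariff, T0) has each player best-responding; Nash payoffs (5, 7).
Sequential outcome (Free, T1) differs from the Nash profile (Tariff, T0).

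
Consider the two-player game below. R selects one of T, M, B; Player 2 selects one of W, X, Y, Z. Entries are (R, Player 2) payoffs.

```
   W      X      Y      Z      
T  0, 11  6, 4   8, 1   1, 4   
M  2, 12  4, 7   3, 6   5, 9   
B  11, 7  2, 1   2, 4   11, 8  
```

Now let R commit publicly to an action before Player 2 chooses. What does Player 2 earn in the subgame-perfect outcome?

8

Backward induction with R moving first.
- T: BR = W, leader payoff 0.
- M: BR = W, leader payoff 2.
- B: BR = Z, leader payoff 11.
Maximizing over 0, 2, 11, R chooses B. Subgame-perfect outcome: (B, Z) with payoffs (11, 8).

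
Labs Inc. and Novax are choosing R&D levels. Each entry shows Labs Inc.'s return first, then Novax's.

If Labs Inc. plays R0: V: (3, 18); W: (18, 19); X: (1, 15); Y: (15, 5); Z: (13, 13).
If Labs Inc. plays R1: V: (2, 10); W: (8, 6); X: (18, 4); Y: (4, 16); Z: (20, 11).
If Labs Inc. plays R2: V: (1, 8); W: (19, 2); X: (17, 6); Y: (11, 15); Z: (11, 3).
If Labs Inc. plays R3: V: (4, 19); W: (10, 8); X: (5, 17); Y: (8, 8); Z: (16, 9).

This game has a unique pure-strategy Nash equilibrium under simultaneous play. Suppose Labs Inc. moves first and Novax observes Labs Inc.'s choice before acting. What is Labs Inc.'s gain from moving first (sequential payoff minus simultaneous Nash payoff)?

Solve by backward induction (Labs Inc. leads).
- R0 → Novax plays W (best of 18, 19, 15, 5, 13); Labs Inc. gets 18.
- R1 → Novax plays Y (best of 10, 6, 4, 16, 11); Labs Inc. gets 4.
- R2 → Novax plays Y (best of 8, 2, 6, 15, 3); Labs Inc. gets 11.
- R3 → Novax plays V (best of 19, 8, 17, 8, 9); Labs Inc. gets 4.
Among 18, 4, 11, 4, the best is 18 at R0. Subgame-perfect outcome: (R0, W) with payoffs (18, 19).
Now find the simultaneous Nash equilibrium.
Labs Inc.'s best replies: V→R3; W→R2; X→R1; Y→R0; Z→R1.
Novax's best replies: R0→W; R1→Y; R2→Y; R3→V.
The unique mutual best reply is (R3, V), giving (4, 19).
Labs Inc.'s commitment gain: 18 − 4 = 14.

14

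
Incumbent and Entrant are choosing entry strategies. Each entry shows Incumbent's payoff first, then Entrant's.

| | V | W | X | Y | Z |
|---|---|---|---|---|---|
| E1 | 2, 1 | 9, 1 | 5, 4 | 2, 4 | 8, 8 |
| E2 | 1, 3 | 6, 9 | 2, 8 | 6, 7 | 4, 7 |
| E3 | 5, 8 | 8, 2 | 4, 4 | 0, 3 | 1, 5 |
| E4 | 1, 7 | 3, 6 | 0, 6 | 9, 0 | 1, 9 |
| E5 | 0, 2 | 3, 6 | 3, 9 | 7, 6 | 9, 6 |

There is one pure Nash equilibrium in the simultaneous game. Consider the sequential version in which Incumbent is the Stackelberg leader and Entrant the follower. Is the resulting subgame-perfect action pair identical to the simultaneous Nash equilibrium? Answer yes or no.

Solve by backward induction (Incumbent leads).
- E1: Entrant compares 1, 1, 4, 4, 8 and picks Z; Incumbent would get 8.
- E2: Entrant compares 3, 9, 8, 7, 7 and picks W; Incumbent would get 6.
- E3: Entrant compares 8, 2, 4, 3, 5 and picks V; Incumbent would get 5.
- E4: Entrant compares 7, 6, 6, 0, 9 and picks Z; Incumbent would get 1.
- E5: Entrant compares 2, 6, 9, 6, 6 and picks X; Incumbent would get 3.
Maximizing over 8, 6, 5, 1, 3, Incumbent chooses E1. Subgame-perfect outcome: (E1, Z) with payoffs (8, 8).
Under simultaneous play:
Incumbent's best replies: V→E3; W→E1; X→E1; Y→E4; Z→E5.
Entrant's best replies: E1→Z; E2→W; E3→V; E4→Z; E5→X.
Only (E3, V) has each player best-responding; Nash payoffs (5, 8).
Sequential outcome (E1, Z) differs from the Nash profile (E3, V).

no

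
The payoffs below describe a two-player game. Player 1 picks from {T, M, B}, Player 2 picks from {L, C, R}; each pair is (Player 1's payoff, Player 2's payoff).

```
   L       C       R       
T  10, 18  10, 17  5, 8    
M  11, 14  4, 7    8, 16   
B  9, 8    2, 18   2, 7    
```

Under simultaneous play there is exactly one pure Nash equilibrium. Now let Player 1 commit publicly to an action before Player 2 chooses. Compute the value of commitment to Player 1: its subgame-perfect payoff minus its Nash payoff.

2

Work backward from Player 2's decision.
- T: Player 2 compares 18, 17, 8 and picks L; Player 1 would get 10.
- M: Player 2 compares 14, 7, 16 and picks R; Player 1 would get 8.
- B: Player 2 compares 8, 18, 7 and picks C; Player 1 would get 2.
Player 1's induced payoffs are 10, 8, 2, so Player 1 commits to T. Subgame-perfect outcome: (T, L) with payoffs (10, 18).
Now find the simultaneous Nash equilibrium.
Player 1's best replies: L→M; C→T; R→M.
Player 2's best replies: T→L; M→R; B→C.
The unique mutual best reply is (M, R), giving (8, 16).
Player 1's commitment gain: 10 − 8 = 2.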